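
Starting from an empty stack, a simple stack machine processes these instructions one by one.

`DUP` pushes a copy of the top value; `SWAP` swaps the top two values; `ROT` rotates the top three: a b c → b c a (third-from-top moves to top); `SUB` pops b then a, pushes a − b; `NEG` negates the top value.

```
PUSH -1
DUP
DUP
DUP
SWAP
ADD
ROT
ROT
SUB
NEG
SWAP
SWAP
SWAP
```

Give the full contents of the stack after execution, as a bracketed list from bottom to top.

PUSH -1  -1
DUP      -1 -1
DUP      -1 -1 -1
DUP      -1 -1 -1 -1
SWAP     -1 -1 -1 -1
ADD      -1 -1 -2
ROT      -1 -2 -1
ROT      -2 -1 -1
SUB      -2 0
NEG      -2 0
SWAP     0 -2
SWAP     -2 0
SWAP     0 -2

[0, -2]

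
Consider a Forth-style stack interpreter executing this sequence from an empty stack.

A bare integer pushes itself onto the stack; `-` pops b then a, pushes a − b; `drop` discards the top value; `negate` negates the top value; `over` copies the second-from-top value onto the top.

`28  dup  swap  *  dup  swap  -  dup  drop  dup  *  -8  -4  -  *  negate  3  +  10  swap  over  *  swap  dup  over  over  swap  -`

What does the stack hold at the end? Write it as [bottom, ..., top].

28     -> [28]
dup    -> [28, 28]
swap   -> [28, 28]
*      -> [784]
dup    -> [784, 784]
swap   -> [784, 784]
-      -> [0]
dup    -> [0, 0]
drop   -> [0]
dup    -> [0, 0]
*      -> [0]
-8     -> [0, -8]
-4     -> [0, -8, -4]
-      -> [0, -4]
*      -> [0]
negate -> [0]
3      -> [0, 3]
+      -> [3]
10     -> [3, 10]
swap   -> [10, 3]
over   -> [10, 3, 10]
*      -> [10, 30]
swap   -> [30, 10]
dup    -> [30, 10, 10]
over   -> [30, 10, 10, 10]
over   -> [30, 10, 10, 10, 10]
swap   -> [30, 10, 10, 10, 10]
-      -> [30, 10, 10, 0]

[30, 10, 10, 0]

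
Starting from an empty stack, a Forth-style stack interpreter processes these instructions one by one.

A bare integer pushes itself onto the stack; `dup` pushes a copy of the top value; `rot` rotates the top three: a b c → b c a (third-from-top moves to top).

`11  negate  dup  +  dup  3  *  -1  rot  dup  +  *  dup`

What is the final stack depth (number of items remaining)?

3

11      11
negate  -11
dup     -11 -11
+       -22
dup     -22 -22
3       -22 -22 3
*       -22 -66
-1      -22 -66 -1
rot     -66 -1 -22
dup     -66 -1 -22 -22
+       -66 -1 -44
*       -66 44
dup     -66 44 44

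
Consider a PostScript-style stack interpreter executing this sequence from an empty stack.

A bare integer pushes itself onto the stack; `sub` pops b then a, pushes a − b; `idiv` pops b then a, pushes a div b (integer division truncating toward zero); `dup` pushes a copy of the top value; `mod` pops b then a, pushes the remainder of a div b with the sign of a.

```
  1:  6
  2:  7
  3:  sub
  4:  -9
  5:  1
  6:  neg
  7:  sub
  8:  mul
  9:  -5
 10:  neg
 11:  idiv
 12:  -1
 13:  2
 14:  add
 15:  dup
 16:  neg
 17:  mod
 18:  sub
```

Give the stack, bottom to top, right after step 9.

6   : 6
7   : 6 7
sub : -1
-9  : -1 -9
1   : -1 -9 1
neg : -1 -9 -1
sub : -1 -8
mul : 8
-5  : 8 -5

[8, -5]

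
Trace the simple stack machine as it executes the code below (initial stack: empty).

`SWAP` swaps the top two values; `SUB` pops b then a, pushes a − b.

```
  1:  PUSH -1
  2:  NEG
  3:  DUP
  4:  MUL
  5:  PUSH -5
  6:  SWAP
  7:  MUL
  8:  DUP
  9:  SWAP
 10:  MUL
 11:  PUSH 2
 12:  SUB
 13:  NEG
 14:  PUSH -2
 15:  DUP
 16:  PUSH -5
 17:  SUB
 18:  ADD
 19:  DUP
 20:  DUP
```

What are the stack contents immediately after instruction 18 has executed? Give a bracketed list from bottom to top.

[-23, 1]

PUSH -1 : -1
NEG     : 1
DUP     : 1 1
MUL     : 1
PUSH -5 : 1 -5
SWAP    : -5 1
MUL     : -5
DUP     : -5 -5
SWAP    : -5 -5
MUL     : 25
PUSH 2  : 25 2
SUB     : 23
NEG     : -23
PUSH -2 : -23 -2
DUP     : -23 -2 -2
PUSH -5 : -23 -2 -2 -5
SUB     : -23 -2 3
ADD     : -23 1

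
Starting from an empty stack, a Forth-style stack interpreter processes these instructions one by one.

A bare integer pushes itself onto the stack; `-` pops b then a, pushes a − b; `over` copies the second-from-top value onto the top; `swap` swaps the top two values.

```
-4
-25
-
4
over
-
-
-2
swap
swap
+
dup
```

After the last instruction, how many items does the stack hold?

2

-4    -4
-25   -4 -25
-     21
4     21 4
over  21 4 21
-     21 -17
-     38
-2    38 -2
swap  -2 38
swap  38 -2
+     36
dup   36 36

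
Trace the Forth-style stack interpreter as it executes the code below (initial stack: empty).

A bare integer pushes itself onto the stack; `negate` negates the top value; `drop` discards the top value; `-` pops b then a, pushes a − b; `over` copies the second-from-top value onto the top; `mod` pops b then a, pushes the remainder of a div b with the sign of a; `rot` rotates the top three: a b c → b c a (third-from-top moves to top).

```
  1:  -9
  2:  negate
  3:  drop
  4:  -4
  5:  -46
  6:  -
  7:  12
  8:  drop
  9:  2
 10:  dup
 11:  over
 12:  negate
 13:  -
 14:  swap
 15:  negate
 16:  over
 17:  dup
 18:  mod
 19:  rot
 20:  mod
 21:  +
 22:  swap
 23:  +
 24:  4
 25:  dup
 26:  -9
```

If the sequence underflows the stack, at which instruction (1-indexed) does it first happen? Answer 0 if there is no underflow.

0

-9     -> -9
negate -> 9
drop   -> (empty)
-4     -> -4
-46    -> -4 -46
-      -> 42
12     -> 42 12
drop   -> 42
2      -> 42 2
dup    -> 42 2 2
over   -> 42 2 2 2
negate -> 42 2 2 -2
-      -> 42 2 4
swap   -> 42 4 2
negate -> 42 4 -2
over   -> 42 4 -2 4
dup    -> 42 4 -2 4 4
mod    -> 42 4 -2 0
rot    -> 42 -2 0 4
mod    -> 42 -2 0
+      -> 42 -2
swap   -> -2 42
+      -> 40
4      -> 40 4
dup    -> 40 4 4
-9     -> 40 4 4 -9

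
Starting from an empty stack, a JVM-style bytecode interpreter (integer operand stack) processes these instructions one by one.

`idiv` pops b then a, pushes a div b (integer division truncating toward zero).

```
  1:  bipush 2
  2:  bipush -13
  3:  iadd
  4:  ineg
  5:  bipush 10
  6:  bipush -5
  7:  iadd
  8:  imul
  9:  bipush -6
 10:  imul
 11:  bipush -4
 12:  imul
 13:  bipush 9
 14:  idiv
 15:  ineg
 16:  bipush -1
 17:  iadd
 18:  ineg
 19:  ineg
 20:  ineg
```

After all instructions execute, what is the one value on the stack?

bipush 2    2
bipush -13  2 -13
iadd        -11
ineg        11
bipush 10   11 10
bipush -5   11 10 -5
iadd        11 5
imul        55
bipush -6   55 -6
imul        -330
bipush -4   -330 -4
imul        1320
bipush 9    1320 9
idiv        146
ineg        -146
bipush -1   -146 -1
iadd        -147
ineg        147
ineg        -147
ineg        147

147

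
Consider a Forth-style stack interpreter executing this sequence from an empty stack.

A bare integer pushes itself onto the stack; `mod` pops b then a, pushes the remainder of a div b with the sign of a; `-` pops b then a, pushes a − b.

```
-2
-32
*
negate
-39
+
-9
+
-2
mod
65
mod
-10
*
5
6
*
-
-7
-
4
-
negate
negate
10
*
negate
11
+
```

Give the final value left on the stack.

281

-2     -> -2
-32    -> -2 -32
*      -> 64
negate -> -64
-39    -> -64 -39
+      -> -103
-9     -> -103 -9
+      -> -112
-2     -> -112 -2
mod    -> 0
65     -> 0 65
mod    -> 0
-10    -> 0 -10
*      -> 0
5      -> 0 5
6      -> 0 5 6
*      -> 0 30
-      -> -30
-7     -> -30 -7
-      -> -23
4      -> -23 4
-      -> -27
negate -> 27
negate -> -27
10     -> -27 10
*      -> -270
negate -> 270
11     -> 270 11
+      -> 281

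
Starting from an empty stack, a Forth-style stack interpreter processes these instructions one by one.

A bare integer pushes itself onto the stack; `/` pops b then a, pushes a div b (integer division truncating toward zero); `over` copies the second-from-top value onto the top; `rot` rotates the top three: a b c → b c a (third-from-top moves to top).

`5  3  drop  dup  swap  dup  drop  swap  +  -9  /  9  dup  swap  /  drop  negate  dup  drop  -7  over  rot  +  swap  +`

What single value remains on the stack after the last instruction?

5       [5]
3       [5, 3]
drop    [5]
dup     [5, 5]
swap    [5, 5]
dup     [5, 5, 5]
drop    [5, 5]
swap    [5, 5]
+       [10]
-9      [10, -9]
/       [-1]
9       [-1, 9]
dup     [-1, 9, 9]
swap    [-1, 9, 9]
/       [-1, 1]
drop    [-1]
negate  [1]
dup     [1, 1]
drop    [1]
-7      [1, -7]
over    [1, -7, 1]
rot     [-7, 1, 1]
+       [-7, 2]
swap    [2, -7]
+       [-5]

-5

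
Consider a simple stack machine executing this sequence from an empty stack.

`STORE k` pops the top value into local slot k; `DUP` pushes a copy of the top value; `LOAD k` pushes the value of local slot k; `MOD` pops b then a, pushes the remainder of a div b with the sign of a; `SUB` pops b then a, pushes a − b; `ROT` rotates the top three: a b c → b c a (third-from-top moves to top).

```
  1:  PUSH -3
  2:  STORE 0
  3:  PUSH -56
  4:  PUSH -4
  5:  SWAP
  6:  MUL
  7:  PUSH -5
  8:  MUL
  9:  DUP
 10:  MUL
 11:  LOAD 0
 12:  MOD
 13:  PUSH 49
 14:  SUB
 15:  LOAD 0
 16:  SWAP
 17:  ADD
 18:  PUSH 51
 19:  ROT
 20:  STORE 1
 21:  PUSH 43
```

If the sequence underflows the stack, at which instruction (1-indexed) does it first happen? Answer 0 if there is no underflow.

19

PUSH -3  : -3
STORE 0  : (empty)
PUSH -56 : -56
PUSH -4  : -56 -4
SWAP     : -4 -56
MUL      : 224
PUSH -5  : 224 -5
MUL      : -1120
DUP      : -1120 -1120
MUL      : 1254400
LOAD 0   : 1254400 -3
MOD      : 1
PUSH 49  : 1 49
SUB      : -48
LOAD 0   : -48 -3
SWAP     : -3 -48
ADD      : -51
PUSH 51  : -51 51
ROT  — needs 3 operands, stack has 2 → underflow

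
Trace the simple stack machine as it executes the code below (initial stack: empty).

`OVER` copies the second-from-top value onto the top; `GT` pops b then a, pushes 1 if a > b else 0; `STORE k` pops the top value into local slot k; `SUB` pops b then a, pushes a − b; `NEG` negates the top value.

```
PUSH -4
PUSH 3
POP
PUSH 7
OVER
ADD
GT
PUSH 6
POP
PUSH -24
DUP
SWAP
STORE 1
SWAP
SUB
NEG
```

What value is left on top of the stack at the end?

PUSH -4  → -4
PUSH 3   → -4 3
POP      → -4
PUSH 7   → -4 7
OVER     → -4 7 -4
ADD      → -4 3
GT       → 0
PUSH 6   → 0 6
POP      → 0
PUSH -24 → 0 -24
DUP      → 0 -24 -24
SWAP     → 0 -24 -24
STORE 1  → 0 -24
SWAP     → -24 0
SUB      → -24
NEG      → 24

24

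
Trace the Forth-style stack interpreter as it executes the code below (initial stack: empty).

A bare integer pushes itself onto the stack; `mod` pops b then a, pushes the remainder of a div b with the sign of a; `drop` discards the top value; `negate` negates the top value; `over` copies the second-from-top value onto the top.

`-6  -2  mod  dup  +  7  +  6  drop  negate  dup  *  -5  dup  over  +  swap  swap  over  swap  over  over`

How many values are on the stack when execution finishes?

-6     → [-6]
-2     → [-6, -2]
mod    → [0]
dup    → [0, 0]
+      → [0]
7      → [0, 7]
+      → [7]
6      → [7, 6]
drop   → [7]
negate → [-7]
dup    → [-7, -7]
*      → [49]
-5     → [49, -5]
dup    → [49, -5, -5]
over   → [49, -5, -5, -5]
+      → [49, -5, -10]
swap   → [49, -10, -5]
swap   → [49, -5, -10]
over   → [49, -5, -10, -5]
swap   → [49, -5, -5, -10]
over   → [49, -5, -5, -10, -5]
over   → [49, -5, -5, -10, -5, -10]

6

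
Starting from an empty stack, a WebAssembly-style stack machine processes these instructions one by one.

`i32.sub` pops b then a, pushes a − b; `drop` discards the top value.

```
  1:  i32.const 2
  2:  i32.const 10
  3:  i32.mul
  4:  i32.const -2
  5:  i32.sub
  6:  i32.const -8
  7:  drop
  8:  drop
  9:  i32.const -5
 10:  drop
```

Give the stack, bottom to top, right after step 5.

i32.const 2  -> [2]
i32.const 10 -> [2, 10]
i32.mul      -> [20]
i32.const -2 -> [20, -2]
i32.sub      -> [22]

[22]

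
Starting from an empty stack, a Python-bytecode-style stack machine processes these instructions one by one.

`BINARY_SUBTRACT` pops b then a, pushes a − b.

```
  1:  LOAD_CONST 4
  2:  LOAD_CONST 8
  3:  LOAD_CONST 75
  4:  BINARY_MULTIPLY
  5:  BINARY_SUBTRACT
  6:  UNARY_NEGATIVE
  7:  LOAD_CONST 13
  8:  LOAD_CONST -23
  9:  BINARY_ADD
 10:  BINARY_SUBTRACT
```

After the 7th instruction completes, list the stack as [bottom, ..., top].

[596, 13]

LOAD_CONST 4    → 4
LOAD_CONST 8    → 4 8
LOAD_CONST 75   → 4 8 75
BINARY_MULTIPLY → 4 600
BINARY_SUBTRACT → -596
UNARY_NEGATIVE  → 596
LOAD_CONST 13   → 596 13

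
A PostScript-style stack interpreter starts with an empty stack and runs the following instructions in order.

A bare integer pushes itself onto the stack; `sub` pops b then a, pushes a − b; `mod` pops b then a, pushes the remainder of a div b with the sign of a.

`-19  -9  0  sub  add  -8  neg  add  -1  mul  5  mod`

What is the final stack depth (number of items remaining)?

1

-19  [-19]
-9   [-19, -9]
0    [-19, -9, 0]
sub  [-19, -9]
add  [-28]
-8   [-28, -8]
neg  [-28, 8]
add  [-20]
-1   [-20, -1]
mul  [20]
5    [20, 5]
mod  [0]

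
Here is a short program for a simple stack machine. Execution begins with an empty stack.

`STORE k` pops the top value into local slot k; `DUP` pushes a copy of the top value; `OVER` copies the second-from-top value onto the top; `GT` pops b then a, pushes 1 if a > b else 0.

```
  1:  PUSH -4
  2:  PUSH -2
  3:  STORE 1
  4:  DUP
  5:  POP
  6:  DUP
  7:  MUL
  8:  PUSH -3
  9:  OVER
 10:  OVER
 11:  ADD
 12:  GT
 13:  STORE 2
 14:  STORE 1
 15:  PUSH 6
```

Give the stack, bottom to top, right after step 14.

[]

PUSH -4 -> [-4]
PUSH -2 -> [-4, -2]
STORE 1 -> [-4]
DUP     -> [-4, -4]
POP     -> [-4]
DUP     -> [-4, -4]
MUL     -> [16]
PUSH -3 -> [16, -3]
OVER    -> [16, -3, 16]
OVER    -> [16, -3, 16, -3]
ADD     -> [16, -3, 13]
GT      -> [16, 0]
STORE 2 -> [16]
STORE 1 -> []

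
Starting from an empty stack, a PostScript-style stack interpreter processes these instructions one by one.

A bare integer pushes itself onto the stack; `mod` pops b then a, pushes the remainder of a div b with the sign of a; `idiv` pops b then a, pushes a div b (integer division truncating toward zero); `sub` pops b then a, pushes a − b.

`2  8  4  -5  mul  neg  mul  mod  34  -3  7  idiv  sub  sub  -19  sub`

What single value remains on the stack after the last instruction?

2     2
8     2 8
4     2 8 4
-5    2 8 4 -5
mul   2 8 -20
neg   2 8 20
mul   2 160
mod   2
34    2 34
-3    2 34 -3
7     2 34 -3 7
idiv  2 34 0
sub   2 34
sub   -32
-19   -32 -19
sub   -13

-13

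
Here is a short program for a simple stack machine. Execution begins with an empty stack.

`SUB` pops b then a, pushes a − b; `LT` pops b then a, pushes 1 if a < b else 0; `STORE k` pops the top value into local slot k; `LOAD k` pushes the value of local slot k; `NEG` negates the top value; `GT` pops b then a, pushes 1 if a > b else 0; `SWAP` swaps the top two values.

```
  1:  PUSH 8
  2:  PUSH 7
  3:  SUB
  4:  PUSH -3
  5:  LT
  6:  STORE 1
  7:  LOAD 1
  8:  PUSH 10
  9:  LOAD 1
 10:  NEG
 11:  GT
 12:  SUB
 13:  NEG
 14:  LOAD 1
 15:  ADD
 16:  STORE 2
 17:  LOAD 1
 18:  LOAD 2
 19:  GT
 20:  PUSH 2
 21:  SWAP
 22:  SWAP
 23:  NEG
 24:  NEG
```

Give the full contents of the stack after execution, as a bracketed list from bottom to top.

[0, 2]

PUSH 8  : 8
PUSH 7  : 8 7
SUB     : 1
PUSH -3 : 1 -3
LT      : 0
STORE 1 : (empty)
LOAD 1  : 0
PUSH 10 : 0 10
LOAD 1  : 0 10 0
NEG     : 0 10 0
GT      : 0 1
SUB     : -1
NEG     : 1
LOAD 1  : 1 0
ADD     : 1
STORE 2 : (empty)
LOAD 1  : 0
LOAD 2  : 0 1
GT      : 0
PUSH 2  : 0 2
SWAP    : 2 0
SWAP    : 0 2
NEG     : 0 -2
NEG     : 0 2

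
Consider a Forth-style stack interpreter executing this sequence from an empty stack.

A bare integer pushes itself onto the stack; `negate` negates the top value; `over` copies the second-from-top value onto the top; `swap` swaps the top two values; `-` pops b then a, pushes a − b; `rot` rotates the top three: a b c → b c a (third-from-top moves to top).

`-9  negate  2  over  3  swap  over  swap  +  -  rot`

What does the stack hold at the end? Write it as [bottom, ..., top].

-9      -9
negate  9
2       9 2
over    9 2 9
3       9 2 9 3
swap    9 2 3 9
over    9 2 3 9 3
swap    9 2 3 3 9
+       9 2 3 12
-       9 2 -9
rot     2 -9 9

[2, -9, 9]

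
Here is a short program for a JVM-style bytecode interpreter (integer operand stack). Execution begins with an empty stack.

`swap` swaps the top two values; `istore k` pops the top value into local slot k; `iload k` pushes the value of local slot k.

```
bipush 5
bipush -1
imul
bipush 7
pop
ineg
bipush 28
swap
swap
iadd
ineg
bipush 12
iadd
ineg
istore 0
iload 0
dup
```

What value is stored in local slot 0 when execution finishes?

21

bipush 5  → 5
bipush -1 → 5 -1
imul      → -5
bipush 7  → -5 7
pop       → -5
ineg      → 5
bipush 28 → 5 28
swap      → 28 5
swap      → 5 28
iadd      → 33
ineg      → -33
bipush 12 → -33 12
iadd      → -21
ineg      → 21
istore 0  → (empty)
iload 0   → 21
dup       → 21 21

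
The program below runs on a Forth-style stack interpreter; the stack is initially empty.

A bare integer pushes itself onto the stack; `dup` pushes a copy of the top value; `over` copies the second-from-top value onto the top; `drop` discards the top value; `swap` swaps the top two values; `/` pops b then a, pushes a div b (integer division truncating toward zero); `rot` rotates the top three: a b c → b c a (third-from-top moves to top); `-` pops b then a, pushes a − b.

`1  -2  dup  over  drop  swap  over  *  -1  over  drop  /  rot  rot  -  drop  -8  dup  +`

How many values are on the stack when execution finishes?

2

1    -> 1
-2   -> 1 -2
dup  -> 1 -2 -2
over -> 1 -2 -2 -2
drop -> 1 -2 -2
swap -> 1 -2 -2
over -> 1 -2 -2 -2
*    -> 1 -2 4
-1   -> 1 -2 4 -1
over -> 1 -2 4 -1 4
drop -> 1 -2 4 -1
/    -> 1 -2 -4
rot  -> -2 -4 1
rot  -> -4 1 -2
-    -> -4 3
drop -> -4
-8   -> -4 -8
dup  -> -4 -8 -8
+    -> -4 -16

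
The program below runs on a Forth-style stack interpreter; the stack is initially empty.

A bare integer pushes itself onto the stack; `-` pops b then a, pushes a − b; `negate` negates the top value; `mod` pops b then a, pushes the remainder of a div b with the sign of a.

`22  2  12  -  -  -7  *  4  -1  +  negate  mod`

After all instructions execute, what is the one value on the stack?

-2

22     → 22
2      → 22 2
12     → 22 2 12
-      → 22 -10
-      → 32
-7     → 32 -7
*      → -224
4      → -224 4
-1     → -224 4 -1
+      → -224 3
negate → -224 -3
mod    → -2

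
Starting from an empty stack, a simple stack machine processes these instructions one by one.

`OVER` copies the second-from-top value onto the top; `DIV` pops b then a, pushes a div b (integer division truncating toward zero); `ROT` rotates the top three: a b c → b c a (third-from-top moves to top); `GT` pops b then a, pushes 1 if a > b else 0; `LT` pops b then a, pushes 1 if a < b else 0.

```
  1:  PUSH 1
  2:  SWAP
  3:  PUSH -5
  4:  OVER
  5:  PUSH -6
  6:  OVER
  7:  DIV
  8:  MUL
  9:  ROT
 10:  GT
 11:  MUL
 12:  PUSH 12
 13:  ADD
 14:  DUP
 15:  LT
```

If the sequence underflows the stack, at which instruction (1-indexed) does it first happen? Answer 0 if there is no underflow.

2

PUSH 1 -> [1]
SWAP  — needs 2 operands, stack has 1 → underflow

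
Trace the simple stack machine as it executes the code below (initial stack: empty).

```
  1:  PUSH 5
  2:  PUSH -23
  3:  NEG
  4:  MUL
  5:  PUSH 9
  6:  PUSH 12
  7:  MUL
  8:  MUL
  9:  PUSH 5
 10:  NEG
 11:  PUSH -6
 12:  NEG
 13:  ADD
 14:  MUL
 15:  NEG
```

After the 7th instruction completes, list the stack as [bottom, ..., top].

PUSH 5    [5]
PUSH -23  [5, -23]
NEG       [5, 23]
MUL       [115]
PUSH 9    [115, 9]
PUSH 12   [115, 9, 12]
MUL       [115, 108]

[115, 108]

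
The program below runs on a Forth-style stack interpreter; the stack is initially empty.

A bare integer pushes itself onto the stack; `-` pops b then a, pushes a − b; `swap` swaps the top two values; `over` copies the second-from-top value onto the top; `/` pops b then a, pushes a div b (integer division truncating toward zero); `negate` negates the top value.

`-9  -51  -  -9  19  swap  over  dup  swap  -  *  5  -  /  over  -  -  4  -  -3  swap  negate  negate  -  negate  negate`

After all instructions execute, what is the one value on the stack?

-9      -9
-51     -9 -51
-       42
-9      42 -9
19      42 -9 19
swap    42 19 -9
over    42 19 -9 19
dup     42 19 -9 19 19
swap    42 19 -9 19 19
-       42 19 -9 0
*       42 19 0
5       42 19 0 5
-       42 19 -5
/       42 -3
over    42 -3 42
-       42 -45
-       87
4       87 4
-       83
-3      83 -3
swap    -3 83
negate  -3 -83
negate  -3 83
-       -86
negate  86
negate  -86

-86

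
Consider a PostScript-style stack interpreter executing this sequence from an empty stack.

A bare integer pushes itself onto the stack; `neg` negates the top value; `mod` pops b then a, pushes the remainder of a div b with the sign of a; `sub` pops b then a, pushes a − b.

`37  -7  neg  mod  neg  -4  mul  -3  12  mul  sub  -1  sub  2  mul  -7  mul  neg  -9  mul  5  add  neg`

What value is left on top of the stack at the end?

5665

37  : [37]
-7  : [37, -7]
neg : [37, 7]
mod : [2]
neg : [-2]
-4  : [-2, -4]
mul : [8]
-3  : [8, -3]
12  : [8, -3, 12]
mul : [8, -36]
sub : [44]
-1  : [44, -1]
sub : [45]
2   : [45, 2]
mul : [90]
-7  : [90, -7]
mul : [-630]
neg : [630]
-9  : [630, -9]
mul : [-5670]
5   : [-5670, 5]
add : [-5665]
neg : [5665]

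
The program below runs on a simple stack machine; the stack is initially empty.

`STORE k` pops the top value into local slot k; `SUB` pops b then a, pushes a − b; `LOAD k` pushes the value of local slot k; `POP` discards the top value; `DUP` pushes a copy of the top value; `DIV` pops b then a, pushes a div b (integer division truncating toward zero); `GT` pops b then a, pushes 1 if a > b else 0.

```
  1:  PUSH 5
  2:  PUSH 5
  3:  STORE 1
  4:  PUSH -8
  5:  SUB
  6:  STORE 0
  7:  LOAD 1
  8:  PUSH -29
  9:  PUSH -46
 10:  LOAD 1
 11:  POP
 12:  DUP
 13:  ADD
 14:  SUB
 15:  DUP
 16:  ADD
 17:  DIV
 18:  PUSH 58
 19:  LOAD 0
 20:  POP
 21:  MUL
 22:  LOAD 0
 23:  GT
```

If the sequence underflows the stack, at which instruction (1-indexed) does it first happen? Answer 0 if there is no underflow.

PUSH 5   → [5]
PUSH 5   → [5, 5]
STORE 1  → [5]
PUSH -8  → [5, -8]
SUB      → [13]
STORE 0  → []
LOAD 1   → [5]
PUSH -29 → [5, -29]
PUSH -46 → [5, -29, -46]
LOAD 1   → [5, -29, -46, 5]
POP      → [5, -29, -46]
DUP      → [5, -29, -46, -46]
ADD      → [5, -29, -92]
SUB      → [5, 63]
DUP      → [5, 63, 63]
ADD      → [5, 126]
DIV      → [0]
PUSH 58  → [0, 58]
LOAD 0   → [0, 58, 13]
POP      → [0, 58]
MUL      → [0]
LOAD 0   → [0, 13]
GT       → [0]

0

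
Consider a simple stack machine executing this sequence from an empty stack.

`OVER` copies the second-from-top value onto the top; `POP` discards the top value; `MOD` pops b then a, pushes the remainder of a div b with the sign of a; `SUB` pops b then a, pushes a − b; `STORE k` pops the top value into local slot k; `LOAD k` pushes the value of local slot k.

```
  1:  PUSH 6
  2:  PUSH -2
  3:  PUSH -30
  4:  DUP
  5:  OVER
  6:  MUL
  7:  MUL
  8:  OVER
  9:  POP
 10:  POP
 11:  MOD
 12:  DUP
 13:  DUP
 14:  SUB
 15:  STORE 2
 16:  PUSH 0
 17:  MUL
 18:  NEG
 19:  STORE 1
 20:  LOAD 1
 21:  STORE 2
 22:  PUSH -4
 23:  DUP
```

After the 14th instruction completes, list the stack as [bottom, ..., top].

[0, 0]

PUSH 6   : [6]
PUSH -2  : [6, -2]
PUSH -30 : [6, -2, -30]
DUP      : [6, -2, -30, -30]
OVER     : [6, -2, -30, -30, -30]
MUL      : [6, -2, -30, 900]
MUL      : [6, -2, -27000]
OVER     : [6, -2, -27000, -2]
POP      : [6, -2, -27000]
POP      : [6, -2]
MOD      : [0]
DUP      : [0, 0]
DUP      : [0, 0, 0]
SUB      : [0, 0]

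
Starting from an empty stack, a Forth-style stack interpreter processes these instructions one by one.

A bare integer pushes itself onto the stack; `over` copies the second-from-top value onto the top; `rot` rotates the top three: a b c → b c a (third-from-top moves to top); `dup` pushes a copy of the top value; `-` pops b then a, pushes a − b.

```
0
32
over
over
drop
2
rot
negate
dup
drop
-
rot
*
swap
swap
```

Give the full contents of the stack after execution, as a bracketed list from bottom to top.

[0, 0]

0      → 0
32     → 0 32
over   → 0 32 0
over   → 0 32 0 32
drop   → 0 32 0
2      → 0 32 0 2
rot    → 0 0 2 32
negate → 0 0 2 -32
dup    → 0 0 2 -32 -32
drop   → 0 0 2 -32
-      → 0 0 34
rot    → 0 34 0
*      → 0 0
swap   → 0 0
swap   → 0 0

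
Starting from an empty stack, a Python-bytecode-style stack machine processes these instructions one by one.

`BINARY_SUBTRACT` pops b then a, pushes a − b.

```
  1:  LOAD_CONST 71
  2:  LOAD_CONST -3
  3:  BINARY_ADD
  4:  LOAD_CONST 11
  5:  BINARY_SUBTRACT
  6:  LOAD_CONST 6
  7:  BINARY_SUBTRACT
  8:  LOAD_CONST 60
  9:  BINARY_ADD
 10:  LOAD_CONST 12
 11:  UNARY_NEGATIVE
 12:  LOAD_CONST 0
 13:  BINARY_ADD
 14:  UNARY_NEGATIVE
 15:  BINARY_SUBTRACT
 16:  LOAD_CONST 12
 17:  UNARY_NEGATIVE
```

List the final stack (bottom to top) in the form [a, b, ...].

[99, -12]

LOAD_CONST 71   -> [71]
LOAD_CONST -3   -> [71, -3]
BINARY_ADD      -> [68]
LOAD_CONST 11   -> [68, 11]
BINARY_SUBTRACT -> [57]
LOAD_CONST 6    -> [57, 6]
BINARY_SUBTRACT -> [51]
LOAD_CONST 60   -> [51, 60]
BINARY_ADD      -> [111]
LOAD_CONST 12   -> [111, 12]
UNARY_NEGATIVE  -> [111, -12]
LOAD_CONST 0    -> [111, -12, 0]
BINARY_ADD      -> [111, -12]
UNARY_NEGATIVE  -> [111, 12]
BINARY_SUBTRACT -> [99]
LOAD_CONST 12   -> [99, 12]
UNARY_NEGATIVE  -> [99, -12]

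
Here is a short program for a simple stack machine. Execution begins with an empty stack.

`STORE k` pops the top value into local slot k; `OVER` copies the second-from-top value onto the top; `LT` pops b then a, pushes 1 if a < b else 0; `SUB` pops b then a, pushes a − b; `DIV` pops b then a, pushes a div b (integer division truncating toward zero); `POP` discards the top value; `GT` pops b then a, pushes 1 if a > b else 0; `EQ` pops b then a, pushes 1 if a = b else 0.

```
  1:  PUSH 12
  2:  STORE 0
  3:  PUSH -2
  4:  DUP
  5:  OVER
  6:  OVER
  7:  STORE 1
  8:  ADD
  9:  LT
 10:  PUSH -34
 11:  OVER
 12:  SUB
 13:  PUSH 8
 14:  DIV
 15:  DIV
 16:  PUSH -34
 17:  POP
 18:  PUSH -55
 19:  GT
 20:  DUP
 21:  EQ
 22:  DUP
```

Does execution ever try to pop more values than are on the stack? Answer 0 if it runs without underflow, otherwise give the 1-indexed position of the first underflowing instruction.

PUSH 12   [12]
STORE 0   []
PUSH -2   [-2]
DUP       [-2, -2]
OVER      [-2, -2, -2]
OVER      [-2, -2, -2, -2]
STORE 1   [-2, -2, -2]
ADD       [-2, -4]
LT        [0]
PUSH -34  [0, -34]
OVER      [0, -34, 0]
SUB       [0, -34]
PUSH 8    [0, -34, 8]
DIV       [0, -4]
DIV       [0]
PUSH -34  [0, -34]
POP       [0]
PUSH -55  [0, -55]
GT        [1]
DUP       [1, 1]
EQ        [1]
DUP       [1, 1]

0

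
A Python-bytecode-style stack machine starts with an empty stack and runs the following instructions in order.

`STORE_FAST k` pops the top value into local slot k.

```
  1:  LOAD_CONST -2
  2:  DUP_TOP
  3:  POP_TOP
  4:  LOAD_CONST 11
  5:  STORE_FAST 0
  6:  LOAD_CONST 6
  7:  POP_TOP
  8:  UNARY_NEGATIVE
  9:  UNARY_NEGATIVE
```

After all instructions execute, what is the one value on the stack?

-2

LOAD_CONST -2  -> [-2]
DUP_TOP        -> [-2, -2]
POP_TOP        -> [-2]
LOAD_CONST 11  -> [-2, 11]
STORE_FAST 0   -> [-2]
LOAD_CONST 6   -> [-2, 6]
POP_TOP        -> [-2]
UNARY_NEGATIVE -> [2]
UNARY_NEGATIVE -> [-2]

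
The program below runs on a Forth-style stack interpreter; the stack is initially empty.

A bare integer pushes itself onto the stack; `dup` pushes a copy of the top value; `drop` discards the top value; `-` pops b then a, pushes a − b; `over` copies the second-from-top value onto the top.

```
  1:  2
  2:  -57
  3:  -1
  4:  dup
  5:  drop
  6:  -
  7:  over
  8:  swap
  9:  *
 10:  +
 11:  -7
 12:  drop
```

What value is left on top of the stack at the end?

-110

2    → [2]
-57  → [2, -57]
-1   → [2, -57, -1]
dup  → [2, -57, -1, -1]
drop → [2, -57, -1]
-    → [2, -56]
over → [2, -56, 2]
swap → [2, 2, -56]
*    → [2, -112]
+    → [-110]
-7   → [-110, -7]
drop → [-110]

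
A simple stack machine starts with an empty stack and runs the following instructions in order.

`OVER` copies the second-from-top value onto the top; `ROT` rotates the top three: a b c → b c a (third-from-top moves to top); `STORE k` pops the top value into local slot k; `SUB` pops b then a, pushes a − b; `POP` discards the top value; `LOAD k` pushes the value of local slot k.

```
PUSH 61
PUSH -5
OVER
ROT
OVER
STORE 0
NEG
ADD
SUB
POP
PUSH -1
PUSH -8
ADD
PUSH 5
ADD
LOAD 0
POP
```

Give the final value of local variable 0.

61

PUSH 61  61
PUSH -5  61 -5
OVER     61 -5 61
ROT      -5 61 61
OVER     -5 61 61 61
STORE 0  -5 61 61
NEG      -5 61 -61
ADD      -5 0
SUB      -5
POP      (empty)
PUSH -1  -1
PUSH -8  -1 -8
ADD      -9
PUSH 5   -9 5
ADD      -4
LOAD 0   -4 61
POP      -4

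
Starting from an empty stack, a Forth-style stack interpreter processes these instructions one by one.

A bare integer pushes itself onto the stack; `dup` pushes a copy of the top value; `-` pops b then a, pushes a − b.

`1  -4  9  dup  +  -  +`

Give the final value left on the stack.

1    [1]
-4   [1, -4]
9    [1, -4, 9]
dup  [1, -4, 9, 9]
+    [1, -4, 18]
-    [1, -22]
+    [-21]

-21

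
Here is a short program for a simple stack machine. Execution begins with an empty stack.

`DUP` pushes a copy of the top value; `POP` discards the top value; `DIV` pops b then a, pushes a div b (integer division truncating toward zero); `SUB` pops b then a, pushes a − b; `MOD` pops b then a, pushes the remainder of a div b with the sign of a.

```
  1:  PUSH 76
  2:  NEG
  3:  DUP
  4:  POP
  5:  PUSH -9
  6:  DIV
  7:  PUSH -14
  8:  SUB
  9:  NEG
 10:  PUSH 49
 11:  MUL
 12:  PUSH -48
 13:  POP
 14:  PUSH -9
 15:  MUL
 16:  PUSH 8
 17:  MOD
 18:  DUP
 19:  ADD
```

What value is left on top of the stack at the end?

PUSH 76  -> 76
NEG      -> -76
DUP      -> -76 -76
POP      -> -76
PUSH -9  -> -76 -9
DIV      -> 8
PUSH -14 -> 8 -14
SUB      -> 22
NEG      -> -22
PUSH 49  -> -22 49
MUL      -> -1078
PUSH -48 -> -1078 -48
POP      -> -1078
PUSH -9  -> -1078 -9
MUL      -> 9702
PUSH 8   -> 9702 8
MOD      -> 6
DUP      -> 6 6
ADD      -> 12

12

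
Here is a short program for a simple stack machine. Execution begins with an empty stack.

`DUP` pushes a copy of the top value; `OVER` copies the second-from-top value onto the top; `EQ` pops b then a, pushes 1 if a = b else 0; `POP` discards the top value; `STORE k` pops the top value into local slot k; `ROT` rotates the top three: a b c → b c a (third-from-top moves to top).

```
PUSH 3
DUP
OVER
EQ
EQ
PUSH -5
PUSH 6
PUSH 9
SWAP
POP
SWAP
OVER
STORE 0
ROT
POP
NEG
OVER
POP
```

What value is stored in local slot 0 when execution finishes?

PUSH 3  → 3
DUP     → 3 3
OVER    → 3 3 3
EQ      → 3 1
EQ      → 0
PUSH -5 → 0 -5
PUSH 6  → 0 -5 6
PUSH 9  → 0 -5 6 9
SWAP    → 0 -5 9 6
POP     → 0 -5 9
SWAP    → 0 9 -5
OVER    → 0 9 -5 9
STORE 0 → 0 9 -5
ROT     → 9 -5 0
POP     → 9 -5
NEG     → 9 5
OVER    → 9 5 9
POP     → 9 5

9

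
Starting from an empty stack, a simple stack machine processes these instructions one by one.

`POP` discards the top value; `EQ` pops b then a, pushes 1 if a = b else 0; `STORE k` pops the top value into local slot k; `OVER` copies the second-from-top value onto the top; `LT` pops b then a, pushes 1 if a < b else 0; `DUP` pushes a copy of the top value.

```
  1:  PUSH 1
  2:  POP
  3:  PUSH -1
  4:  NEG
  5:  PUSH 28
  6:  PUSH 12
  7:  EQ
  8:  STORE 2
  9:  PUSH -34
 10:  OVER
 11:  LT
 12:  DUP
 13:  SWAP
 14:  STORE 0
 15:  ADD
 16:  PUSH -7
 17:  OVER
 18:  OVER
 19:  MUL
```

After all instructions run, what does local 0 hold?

1

PUSH 1   → [1]
POP      → []
PUSH -1  → [-1]
NEG      → [1]
PUSH 28  → [1, 28]
PUSH 12  → [1, 28, 12]
EQ       → [1, 0]
STORE 2  → [1]
PUSH -34 → [1, -34]
OVER     → [1, -34, 1]
LT       → [1, 1]
DUP      → [1, 1, 1]
SWAP     → [1, 1, 1]
STORE 0  → [1, 1]
ADD      → [2]
PUSH -7  → [2, -7]
OVER     → [2, -7, 2]
OVER     → [2, -7, 2, -7]
MUL      → [2, -7, -14]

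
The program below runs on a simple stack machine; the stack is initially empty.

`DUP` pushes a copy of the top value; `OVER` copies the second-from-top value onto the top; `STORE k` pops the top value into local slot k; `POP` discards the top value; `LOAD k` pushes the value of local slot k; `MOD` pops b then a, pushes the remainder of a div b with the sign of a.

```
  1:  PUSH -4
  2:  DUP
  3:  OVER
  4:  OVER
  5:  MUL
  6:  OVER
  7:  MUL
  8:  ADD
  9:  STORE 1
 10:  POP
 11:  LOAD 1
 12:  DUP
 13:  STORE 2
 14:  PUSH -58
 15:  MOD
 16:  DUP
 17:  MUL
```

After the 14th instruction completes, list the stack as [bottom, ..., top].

PUSH -4   [-4]
DUP       [-4, -4]
OVER      [-4, -4, -4]
OVER      [-4, -4, -4, -4]
MUL       [-4, -4, 16]
OVER      [-4, -4, 16, -4]
MUL       [-4, -4, -64]
ADD       [-4, -68]
STORE 1   [-4]
POP       []
LOAD 1    [-68]
DUP       [-68, -68]
STORE 2   [-68]
PUSH -58  [-68, -58]

[-68, -58]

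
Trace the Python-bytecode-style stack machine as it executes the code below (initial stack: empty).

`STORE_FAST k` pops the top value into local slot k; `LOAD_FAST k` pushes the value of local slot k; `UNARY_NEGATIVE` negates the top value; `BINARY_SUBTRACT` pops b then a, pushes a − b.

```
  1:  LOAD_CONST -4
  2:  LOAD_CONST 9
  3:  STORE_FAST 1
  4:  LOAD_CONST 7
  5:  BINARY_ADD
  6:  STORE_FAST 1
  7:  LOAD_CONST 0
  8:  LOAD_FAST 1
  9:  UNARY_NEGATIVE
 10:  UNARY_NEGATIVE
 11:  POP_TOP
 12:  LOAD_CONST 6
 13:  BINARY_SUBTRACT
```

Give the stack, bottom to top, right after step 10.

LOAD_CONST -4  → [-4]
LOAD_CONST 9   → [-4, 9]
STORE_FAST 1   → [-4]
LOAD_CONST 7   → [-4, 7]
BINARY_ADD     → [3]
STORE_FAST 1   → []
LOAD_CONST 0   → [0]
LOAD_FAST 1    → [0, 3]
UNARY_NEGATIVE → [0, -3]
UNARY_NEGATIVE → [0, 3]

[0, 3]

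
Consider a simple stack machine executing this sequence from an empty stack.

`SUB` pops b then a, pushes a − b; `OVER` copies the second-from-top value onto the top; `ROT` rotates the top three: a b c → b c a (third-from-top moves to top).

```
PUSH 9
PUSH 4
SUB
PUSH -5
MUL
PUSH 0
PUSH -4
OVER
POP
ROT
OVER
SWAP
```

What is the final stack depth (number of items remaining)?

PUSH 9  → [9]
PUSH 4  → [9, 4]
SUB     → [5]
PUSH -5 → [5, -5]
MUL     → [-25]
PUSH 0  → [-25, 0]
PUSH -4 → [-25, 0, -4]
OVER    → [-25, 0, -4, 0]
POP     → [-25, 0, -4]
ROT     → [0, -4, -25]
OVER    → [0, -4, -25, -4]
SWAP    → [0, -4, -4, -25]

4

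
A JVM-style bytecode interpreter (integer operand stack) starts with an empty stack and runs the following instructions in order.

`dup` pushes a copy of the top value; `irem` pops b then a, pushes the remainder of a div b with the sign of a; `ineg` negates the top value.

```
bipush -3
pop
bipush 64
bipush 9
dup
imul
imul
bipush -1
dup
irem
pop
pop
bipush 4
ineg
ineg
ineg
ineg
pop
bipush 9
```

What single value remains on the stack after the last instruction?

9

bipush -3 → -3
pop       → (empty)
bipush 64 → 64
bipush 9  → 64 9
dup       → 64 9 9
imul      → 64 81
imul      → 5184
bipush -1 → 5184 -1
dup       → 5184 -1 -1
irem      → 5184 0
pop       → 5184
pop       → (empty)
bipush 4  → 4
ineg      → -4
ineg      → 4
ineg      → -4
ineg      → 4
pop       → (empty)
bipush 9  → 9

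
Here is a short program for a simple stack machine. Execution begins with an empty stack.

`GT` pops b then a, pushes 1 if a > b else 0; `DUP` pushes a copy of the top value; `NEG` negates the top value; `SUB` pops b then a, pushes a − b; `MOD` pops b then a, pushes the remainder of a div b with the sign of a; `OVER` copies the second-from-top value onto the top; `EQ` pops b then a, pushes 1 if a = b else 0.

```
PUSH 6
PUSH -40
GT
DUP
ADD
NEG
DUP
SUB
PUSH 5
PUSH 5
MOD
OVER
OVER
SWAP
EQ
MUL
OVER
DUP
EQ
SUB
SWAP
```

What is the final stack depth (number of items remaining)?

PUSH 6   : [6]
PUSH -40 : [6, -40]
GT       : [1]
DUP      : [1, 1]
ADD      : [2]
NEG      : [-2]
DUP      : [-2, -2]
SUB      : [0]
PUSH 5   : [0, 5]
PUSH 5   : [0, 5, 5]
MOD      : [0, 0]
OVER     : [0, 0, 0]
OVER     : [0, 0, 0, 0]
SWAP     : [0, 0, 0, 0]
EQ       : [0, 0, 1]
MUL      : [0, 0]
OVER     : [0, 0, 0]
DUP      : [0, 0, 0, 0]
EQ       : [0, 0, 1]
SUB      : [0, -1]
SWAP     : [-1, 0]

2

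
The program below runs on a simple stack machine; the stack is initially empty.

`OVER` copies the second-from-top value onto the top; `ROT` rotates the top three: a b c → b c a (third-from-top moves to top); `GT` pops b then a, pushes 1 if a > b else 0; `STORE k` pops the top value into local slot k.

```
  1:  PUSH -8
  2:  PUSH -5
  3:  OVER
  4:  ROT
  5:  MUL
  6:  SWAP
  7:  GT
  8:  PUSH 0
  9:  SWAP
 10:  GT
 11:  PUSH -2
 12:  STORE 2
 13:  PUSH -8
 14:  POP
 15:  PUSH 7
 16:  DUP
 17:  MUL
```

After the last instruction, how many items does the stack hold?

PUSH -8 : -8
PUSH -5 : -8 -5
OVER    : -8 -5 -8
ROT     : -5 -8 -8
MUL     : -5 64
SWAP    : 64 -5
GT      : 1
PUSH 0  : 1 0
SWAP    : 0 1
GT      : 0
PUSH -2 : 0 -2
STORE 2 : 0
PUSH -8 : 0 -8
POP     : 0
PUSH 7  : 0 7
DUP     : 0 7 7
MUL     : 0 49

2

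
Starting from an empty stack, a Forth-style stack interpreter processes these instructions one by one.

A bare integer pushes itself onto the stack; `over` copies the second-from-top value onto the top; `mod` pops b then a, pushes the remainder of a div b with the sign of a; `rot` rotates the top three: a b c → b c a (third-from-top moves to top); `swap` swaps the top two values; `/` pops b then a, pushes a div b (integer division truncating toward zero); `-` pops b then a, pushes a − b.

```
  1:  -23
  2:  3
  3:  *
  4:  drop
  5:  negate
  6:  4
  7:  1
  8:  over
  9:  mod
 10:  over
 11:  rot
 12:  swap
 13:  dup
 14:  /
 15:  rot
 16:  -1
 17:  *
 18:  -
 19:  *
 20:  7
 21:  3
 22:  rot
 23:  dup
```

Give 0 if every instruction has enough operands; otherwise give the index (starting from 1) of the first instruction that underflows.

5

-23  → [-23]
3    → [-23, 3]
*    → [-69]
drop → []
negate  — needs 1 operand, stack has 0 → underflow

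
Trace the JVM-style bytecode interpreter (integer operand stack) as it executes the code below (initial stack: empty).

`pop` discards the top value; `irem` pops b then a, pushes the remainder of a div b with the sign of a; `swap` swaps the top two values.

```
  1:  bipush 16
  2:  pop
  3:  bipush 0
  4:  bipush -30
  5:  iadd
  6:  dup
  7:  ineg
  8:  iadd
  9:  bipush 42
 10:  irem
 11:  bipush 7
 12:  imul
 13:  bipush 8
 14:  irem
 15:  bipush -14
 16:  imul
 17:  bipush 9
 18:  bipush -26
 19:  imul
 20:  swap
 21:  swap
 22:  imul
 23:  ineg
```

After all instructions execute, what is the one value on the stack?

0

bipush 16  : [16]
pop        : []
bipush 0   : [0]
bipush -30 : [0, -30]
iadd       : [-30]
dup        : [-30, -30]
ineg       : [-30, 30]
iadd       : [0]
bipush 42  : [0, 42]
irem       : [0]
bipush 7   : [0, 7]
imul       : [0]
bipush 8   : [0, 8]
irem       : [0]
bipush -14 : [0, -14]
imul       : [0]
bipush 9   : [0, 9]
bipush -26 : [0, 9, -26]
imul       : [0, -234]
swap       : [-234, 0]
swap       : [0, -234]
imul       : [0]
ineg       : [0]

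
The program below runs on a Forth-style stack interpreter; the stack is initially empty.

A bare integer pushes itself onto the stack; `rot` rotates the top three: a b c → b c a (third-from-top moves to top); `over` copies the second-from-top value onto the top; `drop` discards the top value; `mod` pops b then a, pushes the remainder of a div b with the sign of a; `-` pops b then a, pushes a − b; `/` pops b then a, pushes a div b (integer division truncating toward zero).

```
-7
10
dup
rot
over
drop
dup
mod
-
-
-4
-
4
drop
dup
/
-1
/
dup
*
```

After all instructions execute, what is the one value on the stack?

1

-7   : -7
10   : -7 10
dup  : -7 10 10
rot  : 10 10 -7
over : 10 10 -7 10
drop : 10 10 -7
dup  : 10 10 -7 -7
mod  : 10 10 0
-    : 10 10
-    : 0
-4   : 0 -4
-    : 4
4    : 4 4
drop : 4
dup  : 4 4
/    : 1
-1   : 1 -1
/    : -1
dup  : -1 -1
*    : 1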